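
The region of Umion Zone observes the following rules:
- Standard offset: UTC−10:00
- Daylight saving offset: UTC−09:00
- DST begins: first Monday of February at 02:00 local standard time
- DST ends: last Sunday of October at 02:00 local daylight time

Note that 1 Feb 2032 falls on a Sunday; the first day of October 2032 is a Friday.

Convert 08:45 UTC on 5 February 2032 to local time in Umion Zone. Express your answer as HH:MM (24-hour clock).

23:45

1 February 2032 is a Sunday, so the first Monday is February 2.
1 October 2032 is a Friday, so Sundays fall on 3, 10, 17, 24, 31; the last is October 31.
At the standard offset (UTC−10:00), 08:45 UTC − 10h = 22:45 Umion Zone standard time (rolling into the previous day, 4 February 2032).
The standard-time date in Umion Zone, 4 February 2032, falls between 2 February and 31 October, so daylight saving is in effect and Umion Zone is at UTC−09:00.
08:45 UTC − 9h = 23:45 local (rolling into the previous day, 4 February 2032).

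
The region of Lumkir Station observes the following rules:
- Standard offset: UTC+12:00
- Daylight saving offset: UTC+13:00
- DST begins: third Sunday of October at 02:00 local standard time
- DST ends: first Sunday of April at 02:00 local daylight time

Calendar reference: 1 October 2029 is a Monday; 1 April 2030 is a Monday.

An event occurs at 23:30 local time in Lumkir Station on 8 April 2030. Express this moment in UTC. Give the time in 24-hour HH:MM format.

1 October 2029 is a Monday, so the first Sunday is October 7 and the third is October 21.
1 April 2030 is a Monday, so the first Sunday is April 7.
8 April 2030 does not fall between 21 October 2029 and 7 April 2030, so daylight saving is not in effect and Lumkir Station is at UTC+12:00.
23:30 local − 12h = 11:30 UTC.

11:30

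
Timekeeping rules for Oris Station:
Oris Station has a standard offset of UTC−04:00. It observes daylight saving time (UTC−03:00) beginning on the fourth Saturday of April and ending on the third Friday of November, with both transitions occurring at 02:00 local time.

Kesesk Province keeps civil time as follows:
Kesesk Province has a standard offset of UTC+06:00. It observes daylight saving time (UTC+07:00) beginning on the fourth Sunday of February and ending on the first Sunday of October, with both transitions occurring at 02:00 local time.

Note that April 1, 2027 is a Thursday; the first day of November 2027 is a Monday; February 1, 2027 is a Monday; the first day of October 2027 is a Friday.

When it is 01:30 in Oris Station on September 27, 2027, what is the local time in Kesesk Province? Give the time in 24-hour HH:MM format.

11:30

1 April 2027 is a Thursday, so the first Saturday is April 3 and the fourth is April 24.
1 November 2027 is a Monday, so the first Friday is November 5 and the third is November 19.
Daylight saving runs 24 April – 19 November; September 27, 2027 is inside that window, so Oris Station is at UTC−03:00.
01:30 Oris Station + 3h = 04:30 UTC.
1 February 2027 is a Monday, so the first Sunday is February 7 and the fourth is February 28.
1 October 2027 is a Friday, so the first Sunday is October 3.
At the standard offset (UTC+06:00), 04:30 UTC + 6h = 10:30 Kesesk Province standard time.
The standard-time date in Kesesk Province, September 27, 2027, falls between 28 February and 3 October, so daylight saving is in effect and Kesesk Province is at UTC+07:00.
04:30 UTC + 7h = 11:30 Kesesk Province.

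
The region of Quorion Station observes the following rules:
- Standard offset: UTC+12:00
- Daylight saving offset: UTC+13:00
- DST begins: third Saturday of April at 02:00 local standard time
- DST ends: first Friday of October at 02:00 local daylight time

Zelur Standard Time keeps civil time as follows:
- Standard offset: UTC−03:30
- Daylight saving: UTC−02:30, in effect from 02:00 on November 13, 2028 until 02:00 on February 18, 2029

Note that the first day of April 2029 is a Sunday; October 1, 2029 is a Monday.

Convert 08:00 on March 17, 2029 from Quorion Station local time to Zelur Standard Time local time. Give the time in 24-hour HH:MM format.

1 April 2029 is a Sunday, so the first Saturday is April 7 and the third is April 21.
1 October 2029 is a Monday, so the first Friday is October 5.
Daylight saving runs 21 April – 5 October; March 17, 2029 is outside that window, so Quorion Station is on standard time at UTC+12:00.
08:00 Quorion Station − 12h = 20:00 UTC (rolling into the previous day, 16 March 2029).
At the standard offset (UTC−03:30), 20:00 UTC − 3h30m = 16:30 Zelur Standard Time standard time.
The standard-time date in Zelur Standard Time, March 16, 2029, does not fall between 13 November 2028 and 18 February 2029, so daylight saving is not in effect and Zelur Standard Time is at UTC−03:30.
20:00 UTC − 3h30m = 16:30 Zelur Standard Time.

16:30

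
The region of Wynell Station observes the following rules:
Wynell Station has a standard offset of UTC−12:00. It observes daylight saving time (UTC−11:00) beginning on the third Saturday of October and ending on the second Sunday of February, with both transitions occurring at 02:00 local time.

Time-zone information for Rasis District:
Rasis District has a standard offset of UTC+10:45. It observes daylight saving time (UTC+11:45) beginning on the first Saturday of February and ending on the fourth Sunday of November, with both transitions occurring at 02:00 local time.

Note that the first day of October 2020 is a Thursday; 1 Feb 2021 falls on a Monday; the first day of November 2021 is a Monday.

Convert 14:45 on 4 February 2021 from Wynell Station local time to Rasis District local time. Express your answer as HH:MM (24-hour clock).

12:30

1 October 2020 is a Thursday, so the first Saturday is October 3 and the third is October 17.
1 February 2021 is a Monday, so the first Sunday is February 7 and the second is February 14.
4 February 2021 falls between 17 October 2020 and 14 February 2021, so daylight saving is in effect and Wynell Station is at UTC−11:00.
14:45 Wynell Station + 11h = 01:45 UTC (rolling into the next day, 5 February 2021).
1 February 2021 is a Monday, so the first Saturday is February 6.
1 November 2021 is a Monday, so the first Sunday is November 7 and the fourth is November 28.
At the standard offset (UTC+10:45), 01:45 UTC + 10h45m = 12:30 Rasis District standard time.
The standard-time date in Rasis District, 5 February 2021, does not fall between 6 February and 28 November, so daylight saving is not in effect and Rasis District is at UTC+10:45.
01:45 UTC + 10h45m = 12:30 Rasis District.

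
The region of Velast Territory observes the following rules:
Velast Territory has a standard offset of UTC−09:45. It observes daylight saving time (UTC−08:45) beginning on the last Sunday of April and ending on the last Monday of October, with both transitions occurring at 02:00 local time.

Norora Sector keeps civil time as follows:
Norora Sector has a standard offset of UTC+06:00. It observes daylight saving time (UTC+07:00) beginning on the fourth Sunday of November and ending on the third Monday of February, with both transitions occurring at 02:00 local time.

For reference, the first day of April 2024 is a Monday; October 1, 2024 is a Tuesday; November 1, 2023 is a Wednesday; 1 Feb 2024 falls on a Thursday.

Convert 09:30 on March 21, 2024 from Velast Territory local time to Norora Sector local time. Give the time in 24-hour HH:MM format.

01:15

1 April 2024 is a Monday, so Sundays fall on 7, 14, 21, 28; the last is April 28.
1 October 2024 is a Tuesday, so Mondays fall on 7, 14, 21, 28; the last is October 28.
Daylight saving runs 28 April – 28 October; March 21, 2024 is outside that window, so Velast Territory is on standard time at UTC−09:45.
09:30 Velast Territory + 9h45m = 19:15 UTC.
1 November 2023 is a Wednesday, so the first Sunday is November 5 and the fourth is November 26.
1 February 2024 is a Thursday, so the first Monday is February 5 and the third is February 19.
At the standard offset (UTC+06:00), 19:15 UTC + 6h = 01:15 Norora Sector standard time (rolling into the next day, 22 March 2024).
The standard-time date in Norora Sector, March 22, 2024, does not fall between 26 November 2023 and 19 February 2024, so daylight saving is not in effect and Norora Sector is at UTC+06:00.
19:15 UTC + 6h = 01:15 Norora Sector (rolling into the next day, 22 March 2024).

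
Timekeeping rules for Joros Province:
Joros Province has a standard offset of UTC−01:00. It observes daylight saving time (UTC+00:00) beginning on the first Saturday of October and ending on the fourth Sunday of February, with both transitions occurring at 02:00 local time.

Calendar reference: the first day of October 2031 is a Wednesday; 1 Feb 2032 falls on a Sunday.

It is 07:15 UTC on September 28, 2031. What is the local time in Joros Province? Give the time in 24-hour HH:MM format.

06:15

1 October 2031 is a Wednesday, so the first Saturday is October 4.
1 February 2032 is a Sunday, so the first Sunday is February 1 and the fourth is February 22.
At the standard offset (UTC−01:00), 07:15 UTC − 1h = 06:15 Joros Province standard time.
The standard-time date in Joros Province, September 28, 2031, is outside the daylight-saving period (4 October 2031 – 22 February 2032), so Joros Province is on standard time, UTC−01:00.
07:15 UTC − 1h = 06:15 local.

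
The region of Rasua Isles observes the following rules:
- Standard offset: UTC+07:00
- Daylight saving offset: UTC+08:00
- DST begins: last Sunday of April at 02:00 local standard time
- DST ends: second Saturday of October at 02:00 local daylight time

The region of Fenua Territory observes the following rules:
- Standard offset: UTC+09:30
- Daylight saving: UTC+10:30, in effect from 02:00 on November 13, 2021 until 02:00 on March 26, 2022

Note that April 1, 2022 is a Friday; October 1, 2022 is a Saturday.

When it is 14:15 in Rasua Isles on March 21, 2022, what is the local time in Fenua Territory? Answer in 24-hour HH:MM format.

17:45

1 April 2022 is a Friday, so Sundays fall on 3, 10, 17, 24; the last is April 24.
1 October 2022 is a Saturday, so the first Saturday is October 1 and the second is October 8.
Daylight saving runs 24 April – 8 October; March 21, 2022 is outside that window, so Rasua Isles is on standard time at UTC+07:00.
14:15 Rasua Isles − 7h = 07:15 UTC.
At the standard offset (UTC+09:30), 07:15 UTC + 9h30m = 16:45 Fenua Territory standard time.
The standard-time date in Fenua Territory, March 21, 2022, falls between 13 November 2021 and 26 March 2022, so daylight saving is in effect and Fenua Territory is at UTC+10:30.
07:15 UTC + 10h30m = 17:45 Fenua Territory.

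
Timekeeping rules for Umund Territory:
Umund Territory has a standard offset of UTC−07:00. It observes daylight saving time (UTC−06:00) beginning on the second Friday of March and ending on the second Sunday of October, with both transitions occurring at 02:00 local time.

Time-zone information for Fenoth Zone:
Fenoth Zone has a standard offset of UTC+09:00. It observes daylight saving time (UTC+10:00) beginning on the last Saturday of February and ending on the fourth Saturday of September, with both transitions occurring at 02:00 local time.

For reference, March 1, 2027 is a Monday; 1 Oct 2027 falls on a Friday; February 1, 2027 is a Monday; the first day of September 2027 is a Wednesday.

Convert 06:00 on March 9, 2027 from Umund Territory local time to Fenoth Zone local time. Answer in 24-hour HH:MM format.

23:00

1 March 2027 is a Monday, so the first Friday is March 5 and the second is March 12.
1 October 2027 is a Friday, so the first Sunday is October 3 and the second is October 10.
Daylight saving runs 12 March – 10 October; March 9, 2027 is outside that window, so Umund Territory is on standard time at UTC−07:00.
06:00 Umund Territory + 7h = 13:00 UTC.
1 February 2027 is a Monday, so Saturdays fall on 6, 13, 20, 27; the last is February 27.
1 September 2027 is a Wednesday, so the first Saturday is September 4 and the fourth is September 25.
At the standard offset (UTC+09:00), 13:00 UTC + 9h = 22:00 Fenoth Zone standard time.
The standard-time date in Fenoth Zone, March 9, 2027, falls between 27 February and 25 September, so daylight saving is in effect and Fenoth Zone is at UTC+10:00.
13:00 UTC + 10h = 23:00 Fenoth Zone.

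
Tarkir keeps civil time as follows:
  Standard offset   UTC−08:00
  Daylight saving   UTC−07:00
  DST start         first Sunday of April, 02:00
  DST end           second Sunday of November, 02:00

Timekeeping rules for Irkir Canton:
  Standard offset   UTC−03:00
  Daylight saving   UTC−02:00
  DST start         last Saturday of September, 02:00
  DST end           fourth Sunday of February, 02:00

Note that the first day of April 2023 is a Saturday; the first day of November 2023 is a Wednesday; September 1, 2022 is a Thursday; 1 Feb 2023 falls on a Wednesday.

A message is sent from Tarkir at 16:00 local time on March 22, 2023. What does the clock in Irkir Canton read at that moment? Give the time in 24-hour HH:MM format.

1 April 2023 is a Saturday, so the first Sunday is April 2.
1 November 2023 is a Wednesday, so the first Sunday is November 5 and the second is November 12.
Daylight saving runs 2 April – 12 November; March 22, 2023 is outside that window, so Tarkir is on standard time at UTC−08:00.
16:00 Tarkir + 8h = 00:00 UTC (rolling into the next day, 23 March 2023).
1 September 2022 is a Thursday, so Saturdays fall on 3, 10, 17, 24; the last is September 24.
1 February 2023 is a Wednesday, so the first Sunday is February 5 and the fourth is February 26.
At the standard offset (UTC−03:00), 00:00 UTC − 3h = 21:00 Irkir Canton standard time (rolling into the previous day, 22 March 2023).
Daylight saving runs 24 September 2022 – 26 February 2023; the standard-time date in Irkir Canton, March 22, 2023, is outside that window, so Irkir Canton is on standard time at UTC−03:00.
00:00 UTC − 3h = 21:00 Irkir Canton (rolling into the previous day, 22 March 2023).

21:00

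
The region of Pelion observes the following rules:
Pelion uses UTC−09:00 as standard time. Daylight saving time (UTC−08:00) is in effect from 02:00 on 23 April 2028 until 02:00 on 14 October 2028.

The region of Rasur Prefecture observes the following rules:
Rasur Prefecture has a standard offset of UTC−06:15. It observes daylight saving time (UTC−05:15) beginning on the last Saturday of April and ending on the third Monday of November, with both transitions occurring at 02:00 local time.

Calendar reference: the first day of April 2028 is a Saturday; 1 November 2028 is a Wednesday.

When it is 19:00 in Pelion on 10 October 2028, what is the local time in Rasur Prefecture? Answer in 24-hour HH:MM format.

Daylight saving runs 23 April – 14 October; 10 October 2028 is inside that window, so Pelion is at UTC−08:00.
19:00 Pelion + 8h = 03:00 UTC (rolling into the next day, 11 October 2028).
1 April 2028 is a Saturday, so Saturdays fall on 1, 8, 15, 22, 29; the last is April 29.
1 November 2028 is a Wednesday, so the first Monday is November 6 and the third is November 20.
At the standard offset (UTC−06:15), 03:00 UTC − 6h15m = 20:45 Rasur Prefecture standard time (rolling into the previous day, 10 October 2028).
Daylight saving runs 29 April – 20 November; the standard-time date in Rasur Prefecture, 10 October 2028, is inside that window, so Rasur Prefecture is at UTC−05:15.
03:00 UTC − 5h15m = 21:45 Rasur Prefecture (rolling into the previous day, 10 October 2028).

21:45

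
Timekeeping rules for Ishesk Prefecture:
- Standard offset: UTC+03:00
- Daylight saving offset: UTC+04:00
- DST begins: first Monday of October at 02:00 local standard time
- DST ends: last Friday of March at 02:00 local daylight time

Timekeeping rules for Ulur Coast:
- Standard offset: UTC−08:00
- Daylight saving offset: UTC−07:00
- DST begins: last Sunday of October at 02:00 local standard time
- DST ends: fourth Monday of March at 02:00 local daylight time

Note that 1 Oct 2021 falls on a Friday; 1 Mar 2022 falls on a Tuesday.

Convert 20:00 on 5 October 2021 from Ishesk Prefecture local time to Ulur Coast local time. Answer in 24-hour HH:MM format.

08:00

1 October 2021 is a Friday, so the first Monday is October 4.
1 March 2022 is a Tuesday, so Fridays fall on 4, 11, 18, 25; the last is March 25.
Daylight saving runs 4 October 2021 – 25 March 2022; 5 October 2021 is inside that window, so Ishesk Prefecture is at UTC+04:00.
20:00 Ishesk Prefecture − 4h = 16:00 UTC.
1 October 2021 is a Friday, so Sundays fall on 3, 10, 17, 24, 31; the last is October 31.
1 March 2022 is a Tuesday, so the first Monday is March 7 and the fourth is March 28.
At the standard offset (UTC−08:00), 16:00 UTC − 8h = 08:00 Ulur Coast standard time.
Daylight saving runs 31 October 2021 – 28 March 2022; the standard-time date in Ulur Coast, 5 October 2021, is outside that window, so Ulur Coast is on standard time at UTC−08:00.
16:00 UTC − 8h = 08:00 Ulur Coast.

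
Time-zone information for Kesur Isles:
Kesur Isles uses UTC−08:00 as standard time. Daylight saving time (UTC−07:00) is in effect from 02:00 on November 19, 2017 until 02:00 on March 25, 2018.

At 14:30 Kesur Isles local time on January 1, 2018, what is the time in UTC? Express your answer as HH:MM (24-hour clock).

January 1, 2018 lies within the daylight-saving period (19 November 2017 – 25 March 2018), so Kesur Isles is on daylight time, UTC−07:00.
14:30 local + 7h = 21:30 UTC.

21:30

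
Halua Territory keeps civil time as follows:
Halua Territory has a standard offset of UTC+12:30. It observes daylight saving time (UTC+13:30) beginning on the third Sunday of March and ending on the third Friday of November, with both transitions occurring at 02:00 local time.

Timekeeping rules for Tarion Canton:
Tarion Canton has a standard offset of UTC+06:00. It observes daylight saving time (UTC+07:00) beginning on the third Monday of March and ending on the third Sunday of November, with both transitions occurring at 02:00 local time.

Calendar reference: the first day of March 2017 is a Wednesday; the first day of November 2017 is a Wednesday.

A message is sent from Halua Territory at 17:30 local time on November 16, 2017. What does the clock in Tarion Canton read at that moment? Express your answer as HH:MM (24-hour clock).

11:00

1 March 2017 is a Wednesday, so the first Sunday is March 5 and the third is March 19.
1 November 2017 is a Wednesday, so the first Friday is November 3 and the third is November 17.
Daylight saving runs 19 March – 17 November; November 16, 2017 is inside that window, so Halua Territory is at UTC+13:30.
17:30 Halua Territory − 13h30m = 04:00 UTC.
1 March 2017 is a Wednesday, so the first Monday is March 6 and the third is March 20.
1 November 2017 is a Wednesday, so the first Sunday is November 5 and the third is November 19.
At the standard offset (UTC+06:00), 04:00 UTC + 6h = 10:00 Tarion Canton standard time.
The standard-time date in Tarion Canton, November 16, 2017, lies within the daylight-saving period (20 March – 19 November), so Tarion Canton is on daylight time, UTC+07:00.
04:00 UTC + 7h = 11:00 Tarion Canton.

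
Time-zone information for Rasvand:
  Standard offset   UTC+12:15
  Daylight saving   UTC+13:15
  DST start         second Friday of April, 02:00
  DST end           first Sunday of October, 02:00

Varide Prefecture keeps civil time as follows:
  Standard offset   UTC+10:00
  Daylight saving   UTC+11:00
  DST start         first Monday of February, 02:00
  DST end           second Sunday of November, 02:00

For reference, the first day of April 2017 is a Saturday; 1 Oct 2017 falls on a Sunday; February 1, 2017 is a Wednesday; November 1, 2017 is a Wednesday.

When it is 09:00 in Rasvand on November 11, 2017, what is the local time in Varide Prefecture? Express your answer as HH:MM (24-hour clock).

1 April 2017 is a Saturday, so the first Friday is April 7 and the second is April 14.
1 October 2017 is a Sunday, so the first Sunday is October 1.
November 11, 2017 does not fall between 14 April and 1 October, so daylight saving is not in effect and Rasvand is at UTC+12:15.
09:00 Rasvand − 12h15m = 20:45 UTC (rolling into the previous day, 10 November 2017).
1 February 2017 is a Wednesday, so the first Monday is February 6.
1 November 2017 is a Wednesday, so the first Sunday is November 5 and the second is November 12.
At the standard offset (UTC+10:00), 20:45 UTC + 10h = 06:45 Varide Prefecture standard time (rolling into the next day, 11 November 2017).
The standard-time date in Varide Prefecture, November 11, 2017, falls between 6 February and 12 November, so daylight saving is in effect and Varide Prefecture is at UTC+11:00.
20:45 UTC + 11h = 07:45 Varide Prefecture (rolling into the next day, 11 November 2017).

07:45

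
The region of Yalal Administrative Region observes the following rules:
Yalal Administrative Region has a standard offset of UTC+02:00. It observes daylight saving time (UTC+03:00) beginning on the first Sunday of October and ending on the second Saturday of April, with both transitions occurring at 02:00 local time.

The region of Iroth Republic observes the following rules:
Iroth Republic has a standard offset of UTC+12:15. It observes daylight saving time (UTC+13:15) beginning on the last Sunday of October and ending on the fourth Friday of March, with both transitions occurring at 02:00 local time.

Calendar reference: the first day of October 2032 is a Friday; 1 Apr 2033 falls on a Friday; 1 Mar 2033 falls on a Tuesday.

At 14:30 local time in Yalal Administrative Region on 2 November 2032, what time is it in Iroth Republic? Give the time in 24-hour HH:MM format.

00:45

1 October 2032 is a Friday, so the first Sunday is October 3.
1 April 2033 is a Friday, so the first Saturday is April 2 and the second is April 9.
2 November 2032 lies within the daylight-saving period (3 October 2032 – 9 April 2033), so Yalal Administrative Region is on daylight time, UTC+03:00.
14:30 Yalal Administrative Region − 3h = 11:30 UTC.
1 October 2032 is a Friday, so Sundays fall on 3, 10, 17, 24, 31; the last is October 31.
1 March 2033 is a Tuesday, so the first Friday is March 4 and the fourth is March 25.
At the standard offset (UTC+12:15), 11:30 UTC + 12h15m = 23:45 Iroth Republic standard time.
The standard-time date in Iroth Republic, 2 November 2032, lies within the daylight-saving period (31 October 2032 – 25 March 2033), so Iroth Republic is on daylight time, UTC+13:15.
11:30 UTC + 13h15m = 00:45 Iroth Republic (rolling into the next day, 3 November 2032).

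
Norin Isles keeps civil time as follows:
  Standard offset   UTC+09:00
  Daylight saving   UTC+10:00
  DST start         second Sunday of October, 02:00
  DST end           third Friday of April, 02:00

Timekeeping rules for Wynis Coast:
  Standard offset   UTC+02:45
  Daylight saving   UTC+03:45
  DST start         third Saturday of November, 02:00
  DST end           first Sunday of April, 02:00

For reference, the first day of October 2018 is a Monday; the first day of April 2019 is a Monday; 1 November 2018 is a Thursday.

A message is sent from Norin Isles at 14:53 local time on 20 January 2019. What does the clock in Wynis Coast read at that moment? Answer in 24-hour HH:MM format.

1 October 2018 is a Monday, so the first Sunday is October 7 and the second is October 14.
1 April 2019 is a Monday, so the first Friday is April 5 and the third is April 19.
Daylight saving runs 14 October 2018 – 19 April 2019; 20 January 2019 is inside that window, so Norin Isles is at UTC+10:00.
14:53 Norin Isles − 10h = 04:53 UTC.
1 November 2018 is a Thursday, so the first Saturday is November 3 and the third is November 17.
1 April 2019 is a Monday, so the first Sunday is April 7.
At the standard offset (UTC+02:45), 04:53 UTC + 2h45m = 07:38 Wynis Coast standard time.
Daylight saving runs 17 November 2018 – 7 April 2019; the standard-time date in Wynis Coast, 20 January 2019, is inside that window, so Wynis Coast is at UTC+03:45.
04:53 UTC + 3h45m = 08:38 Wynis Coast.

08:38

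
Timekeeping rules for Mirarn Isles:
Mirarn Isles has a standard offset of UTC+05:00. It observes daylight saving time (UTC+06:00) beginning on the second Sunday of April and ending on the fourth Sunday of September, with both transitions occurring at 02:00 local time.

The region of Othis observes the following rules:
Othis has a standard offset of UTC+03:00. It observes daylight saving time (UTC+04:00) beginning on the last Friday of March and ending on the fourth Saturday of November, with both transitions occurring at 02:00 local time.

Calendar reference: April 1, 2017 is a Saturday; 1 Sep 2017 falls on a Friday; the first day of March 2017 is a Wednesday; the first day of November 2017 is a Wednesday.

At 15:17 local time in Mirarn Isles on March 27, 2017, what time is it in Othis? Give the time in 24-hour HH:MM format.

13:17

1 April 2017 is a Saturday, so the first Sunday is April 2 and the second is April 9.
1 September 2017 is a Friday, so the first Sunday is September 3 and the fourth is September 24.
Daylight saving runs 9 April – 24 September; March 27, 2017 is outside that window, so Mirarn Isles is on standard time at UTC+05:00.
15:17 Mirarn Isles − 5h = 10:17 UTC.
1 March 2017 is a Wednesday, so Fridays fall on 3, 10, 17, 24, 31; the last is March 31.
1 November 2017 is a Wednesday, so the first Saturday is November 4 and the fourth is November 25.
At the standard offset (UTC+03:00), 10:17 UTC + 3h = 13:17 Othis standard time.
The standard-time date in Othis, March 27, 2017, does not fall between 31 March and 25 November, so daylight saving is not in effect and Othis is at UTC+03:00.
10:17 UTC + 3h = 13:17 Othis.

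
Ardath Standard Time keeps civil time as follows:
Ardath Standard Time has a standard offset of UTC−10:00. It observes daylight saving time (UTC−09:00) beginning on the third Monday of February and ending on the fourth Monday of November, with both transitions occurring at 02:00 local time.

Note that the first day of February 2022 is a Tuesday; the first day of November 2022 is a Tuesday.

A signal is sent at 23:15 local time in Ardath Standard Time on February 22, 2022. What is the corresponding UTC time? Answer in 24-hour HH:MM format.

08:15

1 February 2022 is a Tuesday, so the first Monday is February 7 and the third is February 21.
1 November 2022 is a Tuesday, so the first Monday is November 7 and the fourth is November 28.
February 22, 2022 falls between 21 February and 28 November, so daylight saving is in effect and Ardath Standard Time is at UTC−09:00.
23:15 local + 9h = 08:15 UTC (rolling into the next day, 23 February 2022).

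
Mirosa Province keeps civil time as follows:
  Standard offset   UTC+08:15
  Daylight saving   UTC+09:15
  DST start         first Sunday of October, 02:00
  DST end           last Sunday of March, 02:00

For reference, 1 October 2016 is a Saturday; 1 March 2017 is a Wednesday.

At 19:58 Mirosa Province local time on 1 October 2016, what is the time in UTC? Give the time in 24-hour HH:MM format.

1 October 2016 is a Saturday, so the first Sunday is October 2.
1 March 2017 is a Wednesday, so Sundays fall on 5, 12, 19, 26; the last is March 26.
Daylight saving runs 2 October 2016 – 26 March 2017; 1 October 2016 is outside that window, so Mirosa Province is on standard time at UTC+08:15.
19:58 local − 8h15m = 11:43 UTC.

11:43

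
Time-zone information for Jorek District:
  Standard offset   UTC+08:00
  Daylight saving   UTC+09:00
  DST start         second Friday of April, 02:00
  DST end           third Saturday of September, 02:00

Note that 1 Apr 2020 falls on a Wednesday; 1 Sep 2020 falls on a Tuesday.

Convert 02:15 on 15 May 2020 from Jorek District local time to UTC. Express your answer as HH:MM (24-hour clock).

17:15

1 April 2020 is a Wednesday, so the first Friday is April 3 and the second is April 10.
1 September 2020 is a Tuesday, so the first Saturday is September 5 and the third is September 19.
15 May 2020 lies within the daylight-saving period (10 April – 19 September), so Jorek District is on daylight time, UTC+09:00.
02:15 local − 9h = 17:15 UTC (rolling into the previous day, 14 May 2020).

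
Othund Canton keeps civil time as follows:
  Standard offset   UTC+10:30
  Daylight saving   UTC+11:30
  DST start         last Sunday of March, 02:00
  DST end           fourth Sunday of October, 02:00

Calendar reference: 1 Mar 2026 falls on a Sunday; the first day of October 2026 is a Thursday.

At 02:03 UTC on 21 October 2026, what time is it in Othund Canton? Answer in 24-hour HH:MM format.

1 March 2026 is a Sunday, so Sundays fall on 1, 8, 15, 22, 29; the last is March 29.
1 October 2026 is a Thursday, so the first Sunday is October 4 and the fourth is October 25.
At the standard offset (UTC+10:30), 02:03 UTC + 10h30m = 12:33 Othund Canton standard time.
The standard-time date in Othund Canton, 21 October 2026, falls between 29 March and 25 October, so daylight saving is in effect and Othund Canton is at UTC+11:30.
02:03 UTC + 11h30m = 13:33 local.

13:33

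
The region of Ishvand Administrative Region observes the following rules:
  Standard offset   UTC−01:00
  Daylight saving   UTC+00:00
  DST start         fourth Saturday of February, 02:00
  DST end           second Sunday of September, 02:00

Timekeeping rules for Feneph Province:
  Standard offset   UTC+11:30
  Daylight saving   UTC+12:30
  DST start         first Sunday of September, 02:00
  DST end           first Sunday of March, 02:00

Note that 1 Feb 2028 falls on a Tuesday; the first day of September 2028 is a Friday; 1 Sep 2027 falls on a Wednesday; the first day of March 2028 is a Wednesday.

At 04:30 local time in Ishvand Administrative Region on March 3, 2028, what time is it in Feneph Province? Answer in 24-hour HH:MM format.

1 February 2028 is a Tuesday, so the first Saturday is February 5 and the fourth is February 26.
1 September 2028 is a Friday, so the first Sunday is September 3 and the second is September 10.
March 3, 2028 falls between 26 February and 10 September, so daylight saving is in effect and Ishvand Administrative Region is at UTC+00:00.
04:30 Ishvand Administrative Region − 0h = 04:30 UTC.
1 September 2027 is a Wednesday, so the first Sunday is September 5.
1 March 2028 is a Wednesday, so the first Sunday is March 5.
At the standard offset (UTC+11:30), 04:30 UTC + 11h30m = 16:00 Feneph Province standard time.
The standard-time date in Feneph Province, March 3, 2028, falls between 5 September 2027 and 5 March 2028, so daylight saving is in effect and Feneph Province is at UTC+12:30.
04:30 UTC + 12h30m = 17:00 Feneph Province.

17:00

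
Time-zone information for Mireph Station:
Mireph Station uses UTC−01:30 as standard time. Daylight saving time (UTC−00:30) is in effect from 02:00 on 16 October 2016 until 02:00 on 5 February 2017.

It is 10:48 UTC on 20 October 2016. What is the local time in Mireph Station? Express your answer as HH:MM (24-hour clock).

At the standard offset (UTC−01:30), 10:48 UTC − 1h30m = 09:18 Mireph Station standard time.
Daylight saving runs 16 October 2016 – 5 February 2017; the standard-time date in Mireph Station, 20 October 2016, is inside that window, so Mireph Station is at UTC−00:30.
10:48 UTC − 0h30m = 10:18 local.

10:18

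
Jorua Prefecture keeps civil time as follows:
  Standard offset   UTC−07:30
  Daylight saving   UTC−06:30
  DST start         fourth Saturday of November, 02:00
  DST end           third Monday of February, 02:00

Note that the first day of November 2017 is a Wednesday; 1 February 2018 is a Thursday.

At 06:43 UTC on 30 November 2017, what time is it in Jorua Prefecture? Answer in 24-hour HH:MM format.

00:13

1 November 2017 is a Wednesday, so the first Saturday is November 4 and the fourth is November 25.
1 February 2018 is a Thursday, so the first Monday is February 5 and the third is February 19.
At the standard offset (UTC−07:30), 06:43 UTC − 7h30m = 23:13 Jorua Prefecture standard time (rolling into the previous day, 29 November 2017).
Daylight saving runs 25 November 2017 – 19 February 2018; the standard-time date in Jorua Prefecture, 29 November 2017, is inside that window, so Jorua Prefecture is at UTC−06:30.
06:43 UTC − 6h30m = 00:13 local.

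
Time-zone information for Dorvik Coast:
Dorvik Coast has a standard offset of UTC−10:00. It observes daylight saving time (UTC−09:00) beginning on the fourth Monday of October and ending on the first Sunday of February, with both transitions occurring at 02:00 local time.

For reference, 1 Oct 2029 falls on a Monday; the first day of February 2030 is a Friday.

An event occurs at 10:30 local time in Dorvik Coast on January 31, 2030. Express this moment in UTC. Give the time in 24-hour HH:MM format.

19:30

1 October 2029 is a Monday, so the first Monday is October 1 and the fourth is October 22.
1 February 2030 is a Friday, so the first Sunday is February 3.
Daylight saving runs 22 October 2029 – 3 February 2030; January 31, 2030 is inside that window, so Dorvik Coast is at UTC−09:00.
10:30 local + 9h = 19:30 UTC.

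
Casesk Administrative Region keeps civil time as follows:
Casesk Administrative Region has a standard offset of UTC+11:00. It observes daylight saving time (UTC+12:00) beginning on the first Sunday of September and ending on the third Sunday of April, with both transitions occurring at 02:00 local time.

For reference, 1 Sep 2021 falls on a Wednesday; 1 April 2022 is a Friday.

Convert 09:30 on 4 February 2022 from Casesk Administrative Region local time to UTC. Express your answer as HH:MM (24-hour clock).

21:30

1 September 2021 is a Wednesday, so the first Sunday is September 5.
1 April 2022 is a Friday, so the first Sunday is April 3 and the third is April 17.
Daylight saving runs 5 September 2021 – 17 April 2022; 4 February 2022 is inside that window, so Casesk Administrative Region is at UTC+12:00.
09:30 local − 12h = 21:30 UTC (rolling into the previous day, 3 February 2022).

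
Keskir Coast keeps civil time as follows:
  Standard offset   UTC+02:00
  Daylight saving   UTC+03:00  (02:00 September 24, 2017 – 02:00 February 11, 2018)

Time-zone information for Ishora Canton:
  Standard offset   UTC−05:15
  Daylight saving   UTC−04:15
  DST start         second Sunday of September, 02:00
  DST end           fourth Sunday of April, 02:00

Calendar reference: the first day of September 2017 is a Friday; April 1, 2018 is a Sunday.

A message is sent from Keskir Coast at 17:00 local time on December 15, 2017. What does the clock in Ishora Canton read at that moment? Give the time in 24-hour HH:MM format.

09:45

December 15, 2017 falls between 24 September 2017 and 11 February 2018, so daylight saving is in effect and Keskir Coast is at UTC+03:00.
17:00 Keskir Coast − 3h = 14:00 UTC.
1 September 2017 is a Friday, so the first Sunday is September 3 and the second is September 10.
1 April 2018 is a Sunday, so the first Sunday is April 1 and the fourth is April 22.
At the standard offset (UTC−05:15), 14:00 UTC − 5h15m = 08:45 Ishora Canton standard time.
The standard-time date in Ishora Canton, December 15, 2017, falls between 10 September 2017 and 22 April 2018, so daylight saving is in effect and Ishora Canton is at UTC−04:15.
14:00 UTC − 4h15m = 09:45 Ishora Canton.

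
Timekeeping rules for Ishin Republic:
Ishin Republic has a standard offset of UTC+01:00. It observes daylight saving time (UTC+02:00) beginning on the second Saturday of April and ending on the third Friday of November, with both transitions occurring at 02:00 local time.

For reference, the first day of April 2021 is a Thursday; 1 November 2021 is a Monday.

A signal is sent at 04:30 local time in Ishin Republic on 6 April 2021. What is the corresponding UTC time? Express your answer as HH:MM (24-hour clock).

03:30

1 April 2021 is a Thursday, so the first Saturday is April 3 and the second is April 10.
1 November 2021 is a Monday, so the first Friday is November 5 and the third is November 19.
6 April 2021 is outside the daylight-saving period (10 April – 19 November), so Ishin Republic is on standard time, UTC+01:00.
04:30 local − 1h = 03:30 UTC.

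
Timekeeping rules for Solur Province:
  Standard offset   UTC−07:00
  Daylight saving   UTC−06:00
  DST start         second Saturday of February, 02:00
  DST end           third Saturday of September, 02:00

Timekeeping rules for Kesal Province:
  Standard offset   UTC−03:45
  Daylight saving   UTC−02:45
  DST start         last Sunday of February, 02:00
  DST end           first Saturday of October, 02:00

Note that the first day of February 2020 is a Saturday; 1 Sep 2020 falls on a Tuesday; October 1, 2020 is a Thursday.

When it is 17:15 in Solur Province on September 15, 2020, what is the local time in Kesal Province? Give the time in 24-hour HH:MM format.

20:30

1 February 2020 is a Saturday, so the first Saturday is February 1 and the second is February 8.
1 September 2020 is a Tuesday, so the first Saturday is September 5 and the third is September 19.
Daylight saving runs 8 February – 19 September; September 15, 2020 is inside that window, so Solur Province is at UTC−06:00.
17:15 Solur Province + 6h = 23:15 UTC.
1 February 2020 is a Saturday, so Sundays fall on 2, 9, 16, 23; the last is February 23.
1 October 2020 is a Thursday, so the first Saturday is October 3.
At the standard offset (UTC−03:45), 23:15 UTC − 3h45m = 19:30 Kesal Province standard time.
Daylight saving runs 23 February – 3 October; the standard-time date in Kesal Province, September 15, 2020, is inside that window, so Kesal Province is at UTC−02:45.
23:15 UTC − 2h45m = 20:30 Kesal Province.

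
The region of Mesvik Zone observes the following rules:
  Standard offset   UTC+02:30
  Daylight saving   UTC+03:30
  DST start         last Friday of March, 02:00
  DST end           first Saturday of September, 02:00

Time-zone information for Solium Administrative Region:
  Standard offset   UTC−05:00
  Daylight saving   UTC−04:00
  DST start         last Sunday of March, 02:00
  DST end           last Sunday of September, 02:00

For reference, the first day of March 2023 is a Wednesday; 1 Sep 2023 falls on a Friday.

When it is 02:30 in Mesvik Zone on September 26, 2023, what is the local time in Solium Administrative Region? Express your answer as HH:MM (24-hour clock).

19:00

1 March 2023 is a Wednesday, so Fridays fall on 3, 10, 17, 24, 31; the last is March 31.
1 September 2023 is a Friday, so the first Saturday is September 2.
Daylight saving runs 31 March – 2 September; September 26, 2023 is outside that window, so Mesvik Zone is on standard time at UTC+02:30.
02:30 Mesvik Zone − 2h30m = 00:00 UTC.
1 March 2023 is a Wednesday, so Sundays fall on 5, 12, 19, 26; the last is March 26.
1 September 2023 is a Friday, so Sundays fall on 3, 10, 17, 24; the last is September 24.
At the standard offset (UTC−05:00), 00:00 UTC − 5h = 19:00 Solium Administrative Region standard time (rolling into the previous day, 25 September 2023).
The standard-time date in Solium Administrative Region, September 25, 2023, does not fall between 26 March and 24 September, so daylight saving is not in effect and Solium Administrative Region is at UTC−05:00.
00:00 UTC − 5h = 19:00 Solium Administrative Region (rolling into the previous day, 25 September 2023).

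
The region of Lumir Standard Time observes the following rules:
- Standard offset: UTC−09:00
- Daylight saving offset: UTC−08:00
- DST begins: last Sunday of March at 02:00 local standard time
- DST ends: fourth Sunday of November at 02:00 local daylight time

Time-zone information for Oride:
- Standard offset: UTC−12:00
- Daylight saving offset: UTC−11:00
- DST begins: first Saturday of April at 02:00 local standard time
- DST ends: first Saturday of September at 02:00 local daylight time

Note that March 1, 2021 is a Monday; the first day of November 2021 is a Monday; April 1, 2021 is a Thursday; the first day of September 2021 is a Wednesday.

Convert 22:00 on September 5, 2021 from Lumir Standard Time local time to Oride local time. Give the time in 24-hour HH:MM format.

1 March 2021 is a Monday, so Sundays fall on 7, 14, 21, 28; the last is March 28.
1 November 2021 is a Monday, so the first Sunday is November 7 and the fourth is November 28.
September 5, 2021 lies within the daylight-saving period (28 March – 28 November), so Lumir Standard Time is on daylight time, UTC−08:00.
22:00 Lumir Standard Time + 8h = 06:00 UTC (rolling into the next day, 6 September 2021).
1 April 2021 is a Thursday, so the first Saturday is April 3.
1 September 2021 is a Wednesday, so the first Saturday is September 4.
At the standard offset (UTC−12:00), 06:00 UTC − 12h = 18:00 Oride standard time (rolling into the previous day, 5 September 2021).
Daylight saving runs 3 April – 4 September; the standard-time date in Oride, September 5, 2021, is outside that window, so Oride is on standard time at UTC−12:00.
06:00 UTC − 12h = 18:00 Oride (rolling into the previous day, 5 September 2021).

18:00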